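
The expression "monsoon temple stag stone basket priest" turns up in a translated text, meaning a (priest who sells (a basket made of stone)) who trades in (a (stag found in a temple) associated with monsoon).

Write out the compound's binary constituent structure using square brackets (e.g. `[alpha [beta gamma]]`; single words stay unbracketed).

At the top level: head "priest" (specifically "stone basket priest"); modifier "monsoon temple stag".
Inside "monsoon temple stag": head "stag" (specifically "temple stag"), modifier "monsoon".
Inside "temple stag": head "stag", modifier "temple".
Inside "stone basket priest": head "priest", modifier "stone basket".
Inside "stone basket": head "basket", modifier "stone".
Assembled: [[monsoon [temple stag]] [[stone basket] priest]].

[[monsoon [temple stag]] [[stone basket] priest]]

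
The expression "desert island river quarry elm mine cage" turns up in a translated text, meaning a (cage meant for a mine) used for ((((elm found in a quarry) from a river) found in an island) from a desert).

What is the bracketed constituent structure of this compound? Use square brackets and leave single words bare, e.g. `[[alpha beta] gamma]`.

Whole compound: head "cage" (specifically "mine cage"), modifier "desert island river quarry elm".
Inside "desert island river quarry elm": head "elm" (specifically "island river quarry elm"), modifier "desert".
Inside "island river quarry elm": head "elm" (specifically "river quarry elm"), modifier "island".
Inside "river quarry elm": head "elm" (specifically "quarry elm"), modifier "river".
Inside "quarry elm": head "elm", modifier "quarry".
Inside "mine cage": head "cage", modifier "mine".
Putting it together: [[desert [island [river [quarry elm]]]] [mine cage]].

[[desert [island [river [quarry elm]]]] [mine cage]]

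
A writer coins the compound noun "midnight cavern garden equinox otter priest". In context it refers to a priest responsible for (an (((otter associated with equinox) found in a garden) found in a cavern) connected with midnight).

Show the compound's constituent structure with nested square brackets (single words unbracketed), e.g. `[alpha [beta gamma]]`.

[[midnight [cavern [garden [equinox otter]]]] priest]

Overall it is a kind of priest; the modifier is "midnight cavern garden equinox otter".
"midnight cavern garden equinox otter" → head "otter" (specifically "cavern garden equinox otter"), modifier "midnight".
"cavern garden equinox otter" → head "otter" (specifically "garden equinox otter"), modifier "cavern".
"garden equinox otter" → head "otter" (specifically "equinox otter"), modifier "garden".
"equinox otter" → head "otter", modifier "equinox".
Assembled: [[midnight [cavern [garden [equinox otter]]]] priest].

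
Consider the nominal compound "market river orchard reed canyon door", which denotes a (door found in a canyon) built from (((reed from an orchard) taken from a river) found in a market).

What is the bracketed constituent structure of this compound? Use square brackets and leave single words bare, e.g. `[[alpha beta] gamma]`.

[[market [river [orchard reed]]] [canyon door]]

At the top level: head "door" (specifically "canyon door"); modifier "market river orchard reed".
"market river orchard reed" → head "reed" (specifically "river orchard reed"), modifier "market".
"river orchard reed" → head "reed" (specifically "orchard reed"), modifier "river".
"orchard reed" → head "reed", modifier "orchard".
"canyon door" → head "door", modifier "canyon".
Putting it together: [[market [river [orchard reed]]] [canyon door]].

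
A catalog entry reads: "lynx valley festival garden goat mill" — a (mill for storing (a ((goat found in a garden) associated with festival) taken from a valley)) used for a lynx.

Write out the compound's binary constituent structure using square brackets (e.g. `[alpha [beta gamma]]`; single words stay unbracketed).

[lynx [[valley [festival [garden goat]]] mill]]

Whole compound: head "mill" (specifically "valley festival garden goat mill"), modifier "lynx".
Inside "valley festival garden goat mill": head "mill", modifier "valley festival garden goat".
Inside "valley festival garden goat": head "goat" (specifically "festival garden goat"), modifier "valley".
Inside "festival garden goat": head "goat" (specifically "garden goat"), modifier "festival".
Inside "garden goat": head "goat", modifier "garden".
Putting it together: [lynx [[valley [festival [garden goat]]] mill]].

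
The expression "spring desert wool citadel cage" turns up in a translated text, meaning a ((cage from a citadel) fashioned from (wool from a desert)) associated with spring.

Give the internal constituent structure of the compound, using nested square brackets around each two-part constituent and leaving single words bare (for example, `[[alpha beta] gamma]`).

The outermost head in the paraphrase is "cage" (specifically "desert wool citadel cage"), modified by "spring".
Within "desert wool citadel cage", the head is "cage" (specifically "citadel cage") and the modifier is "desert wool".
Within "desert wool", the head is "wool" and the modifier is "desert".
Within "citadel cage", the head is "cage" and the modifier is "citadel".
Putting it together: [spring [[desert wool] [citadel cage]]].

[spring [[desert wool] [citadel cage]]]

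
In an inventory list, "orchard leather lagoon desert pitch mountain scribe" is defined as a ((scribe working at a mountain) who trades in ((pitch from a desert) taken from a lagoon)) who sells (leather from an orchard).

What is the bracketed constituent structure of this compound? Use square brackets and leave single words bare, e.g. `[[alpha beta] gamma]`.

The outermost head in the paraphrase is "scribe" (specifically "lagoon desert pitch mountain scribe"), modified by "orchard leather".
Within "orchard leather", the head is "leather" and the modifier is "orchard".
Within "lagoon desert pitch mountain scribe", the head is "scribe" (specifically "mountain scribe") and the modifier is "lagoon desert pitch".
Within "lagoon desert pitch", the head is "pitch" (specifically "desert pitch") and the modifier is "lagoon".
Within "desert pitch", the head is "pitch" and the modifier is "desert".
Within "mountain scribe", the head is "scribe" and the modifier is "mountain".
Assembled: [[orchard leather] [[lagoon [desert pitch]] [mountain scribe]]].

[[orchard leather] [[lagoon [desert pitch]] [mountain scribe]]]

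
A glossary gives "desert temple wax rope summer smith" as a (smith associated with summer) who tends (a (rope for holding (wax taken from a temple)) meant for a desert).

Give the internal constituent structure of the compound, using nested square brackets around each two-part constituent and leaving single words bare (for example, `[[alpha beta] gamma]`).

At the top level: head "smith" (specifically "summer smith"); modifier "desert temple wax rope".
"desert temple wax rope" → head "rope" (specifically "temple wax rope"), modifier "desert".
"temple wax rope" → head "rope", modifier "temple wax".
"temple wax" → head "wax", modifier "temple".
"summer smith" → head "smith", modifier "summer".
Assembled: [[desert [[temple wax] rope]] [summer smith]].

[[desert [[temple wax] rope]] [summer smith]]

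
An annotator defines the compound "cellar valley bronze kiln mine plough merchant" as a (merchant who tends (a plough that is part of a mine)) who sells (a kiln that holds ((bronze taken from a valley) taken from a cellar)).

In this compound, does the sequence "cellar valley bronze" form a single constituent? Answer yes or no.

yes

The paraphrase groups the words so that "cellar valley bronze" is one unit: it corresponds to a single parenthesized sub-phrase.
The full structure is [[[cellar [valley bronze]] kiln] [[mine plough] merchant]], in which [cellar valley bronze] is a constituent.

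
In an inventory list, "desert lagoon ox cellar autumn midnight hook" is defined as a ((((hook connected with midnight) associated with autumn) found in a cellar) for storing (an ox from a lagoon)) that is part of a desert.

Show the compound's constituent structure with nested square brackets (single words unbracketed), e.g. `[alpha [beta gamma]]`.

Overall it is a kind of hook (specifically "lagoon ox cellar autumn midnight hook"); the modifier is "desert".
Within "lagoon ox cellar autumn midnight hook", the head is "hook" (specifically "cellar autumn midnight hook") and the modifier is "lagoon ox".
Within "lagoon ox", the head is "ox" and the modifier is "lagoon".
Within "cellar autumn midnight hook", the head is "hook" (specifically "autumn midnight hook") and the modifier is "cellar".
Within "autumn midnight hook", the head is "hook" (specifically "midnight hook") and the modifier is "autumn".
Within "midnight hook", the head is "hook" and the modifier is "midnight".
Putting it together: [desert [[lagoon ox] [cellar [autumn [midnight hook]]]]].

[desert [[lagoon ox] [cellar [autumn [midnight hook]]]]]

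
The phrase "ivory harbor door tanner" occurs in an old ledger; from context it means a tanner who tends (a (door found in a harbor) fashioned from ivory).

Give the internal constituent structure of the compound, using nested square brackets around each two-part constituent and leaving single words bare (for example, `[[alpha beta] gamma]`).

[[ivory [harbor door]] tanner]

The outermost head in the paraphrase is "tanner", modified by "ivory harbor door".
Inside "ivory harbor door": head "door" (specifically "harbor door"), modifier "ivory".
Inside "harbor door": head "door", modifier "harbor".
Putting it together: [[ivory [harbor door]] tanner].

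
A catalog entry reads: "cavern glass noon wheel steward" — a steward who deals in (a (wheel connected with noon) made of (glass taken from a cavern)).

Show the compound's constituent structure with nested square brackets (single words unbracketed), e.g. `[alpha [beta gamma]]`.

[[[cavern glass] [noon wheel]] steward]

At the top level: head "steward"; modifier "cavern glass noon wheel".
Within "cavern glass noon wheel", the head is "wheel" (specifically "noon wheel") and the modifier is "cavern glass".
Within "cavern glass", the head is "glass" and the modifier is "cavern".
Within "noon wheel", the head is "wheel" and the modifier is "noon".
Assembled: [[[cavern glass] [noon wheel]] steward].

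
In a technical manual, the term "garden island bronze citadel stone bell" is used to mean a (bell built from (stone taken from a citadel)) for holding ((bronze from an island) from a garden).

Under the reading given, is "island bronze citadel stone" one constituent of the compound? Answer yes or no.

no

The top-level split is [garden island bronze] [citadel stone bell]; the full structure is [[garden [island bronze]] [[citadel stone] bell]].
"island bronze citadel stone" straddles a constituent boundary, so it is not a single unit.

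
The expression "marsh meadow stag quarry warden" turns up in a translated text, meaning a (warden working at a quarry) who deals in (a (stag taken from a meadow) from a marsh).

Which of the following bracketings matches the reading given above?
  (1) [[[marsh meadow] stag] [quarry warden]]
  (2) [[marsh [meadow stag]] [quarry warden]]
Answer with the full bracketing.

The paraphrase's head is the "warden" part ("quarry warden"); its modifier is "marsh meadow stag".
That top-level split, carried through the inner groups, gives [[marsh [meadow stag]] [quarry warden]].

[[marsh [meadow stag]] [quarry warden]]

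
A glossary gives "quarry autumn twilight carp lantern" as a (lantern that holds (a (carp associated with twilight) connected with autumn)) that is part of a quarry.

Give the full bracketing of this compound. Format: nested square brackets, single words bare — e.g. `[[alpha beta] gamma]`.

[quarry [[autumn [twilight carp]] lantern]]

Whole compound: head "lantern" (specifically "autumn twilight carp lantern"), modifier "quarry".
"autumn twilight carp lantern" → head "lantern", modifier "autumn twilight carp".
"autumn twilight carp" → head "carp" (specifically "twilight carp"), modifier "autumn".
"twilight carp" → head "carp", modifier "twilight".
So the structure is [quarry [[autumn [twilight carp]] lantern]].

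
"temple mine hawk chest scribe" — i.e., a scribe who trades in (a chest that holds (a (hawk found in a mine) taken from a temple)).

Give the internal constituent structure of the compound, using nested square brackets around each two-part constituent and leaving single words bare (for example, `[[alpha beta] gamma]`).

At the top level: head "scribe"; modifier "temple mine hawk chest".
Within "temple mine hawk chest", the head is "chest" and the modifier is "temple mine hawk".
Within "temple mine hawk", the head is "hawk" (specifically "mine hawk") and the modifier is "temple".
Within "mine hawk", the head is "hawk" and the modifier is "mine".
Assembled: [[[temple [mine hawk]] chest] scribe].

[[[temple [mine hawk]] chest] scribe]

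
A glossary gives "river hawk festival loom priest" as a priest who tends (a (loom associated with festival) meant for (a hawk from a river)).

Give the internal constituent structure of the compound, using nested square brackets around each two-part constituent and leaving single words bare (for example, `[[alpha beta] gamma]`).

At the top level: head "priest"; modifier "river hawk festival loom".
Within "river hawk festival loom", the head is "loom" (specifically "festival loom") and the modifier is "river hawk".
Within "river hawk", the head is "hawk" and the modifier is "river".
Within "festival loom", the head is "loom" and the modifier is "festival".
So the structure is [[[river hawk] [festival loom]] priest].

[[[river hawk] [festival loom]] priest]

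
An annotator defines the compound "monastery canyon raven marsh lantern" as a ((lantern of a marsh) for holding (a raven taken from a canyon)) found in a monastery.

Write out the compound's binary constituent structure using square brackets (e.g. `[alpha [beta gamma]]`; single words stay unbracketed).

[monastery [[canyon raven] [marsh lantern]]]

The outermost head in the paraphrase is "lantern" (specifically "canyon raven marsh lantern"), modified by "monastery".
Inside "canyon raven marsh lantern": head "lantern" (specifically "marsh lantern"), modifier "canyon raven".
Inside "canyon raven": head "raven", modifier "canyon".
Inside "marsh lantern": head "lantern", modifier "marsh".
Assembled: [monastery [[canyon raven] [marsh lantern]]].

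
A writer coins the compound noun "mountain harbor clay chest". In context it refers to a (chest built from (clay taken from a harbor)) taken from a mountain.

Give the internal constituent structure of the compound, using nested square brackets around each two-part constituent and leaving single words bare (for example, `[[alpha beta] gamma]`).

The outermost head in the paraphrase is "chest" (specifically "harbor clay chest"), modified by "mountain".
Inside "harbor clay chest": head "chest", modifier "harbor clay".
Inside "harbor clay": head "clay", modifier "harbor".
Assembled: [mountain [[harbor clay] chest]].

[mountain [[harbor clay] chest]]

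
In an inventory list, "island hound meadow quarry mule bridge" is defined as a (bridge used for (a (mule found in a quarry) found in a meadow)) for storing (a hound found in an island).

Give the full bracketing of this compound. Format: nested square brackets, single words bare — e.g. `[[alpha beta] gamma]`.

The outermost head in the paraphrase is "bridge" (specifically "meadow quarry mule bridge"), modified by "island hound".
Inside "island hound": head "hound", modifier "island".
Inside "meadow quarry mule bridge": head "bridge", modifier "meadow quarry mule".
Inside "meadow quarry mule": head "mule" (specifically "quarry mule"), modifier "meadow".
Inside "quarry mule": head "mule", modifier "quarry".
So the structure is [[island hound] [[meadow [quarry mule]] bridge]].

[[island hound] [[meadow [quarry mule]] bridge]]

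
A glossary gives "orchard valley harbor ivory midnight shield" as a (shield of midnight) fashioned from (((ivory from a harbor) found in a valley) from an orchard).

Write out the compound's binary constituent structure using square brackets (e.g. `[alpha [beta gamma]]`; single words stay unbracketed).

Overall it is a kind of shield (specifically "midnight shield"); the modifier is "orchard valley harbor ivory".
"orchard valley harbor ivory" → head "ivory" (specifically "valley harbor ivory"), modifier "orchard".
"valley harbor ivory" → head "ivory" (specifically "harbor ivory"), modifier "valley".
"harbor ivory" → head "ivory", modifier "harbor".
"midnight shield" → head "shield", modifier "midnight".
So the structure is [[orchard [valley [harbor ivory]]] [midnight shield]].

[[orchard [valley [harbor ivory]]] [midnight shield]]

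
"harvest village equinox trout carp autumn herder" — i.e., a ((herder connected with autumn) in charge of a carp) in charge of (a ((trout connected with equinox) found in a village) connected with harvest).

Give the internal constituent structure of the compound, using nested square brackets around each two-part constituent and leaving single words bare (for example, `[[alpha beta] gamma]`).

[[harvest [village [equinox trout]]] [carp [autumn herder]]]

Overall it is a kind of herder (specifically "carp autumn herder"); the modifier is "harvest village equinox trout".
Within "harvest village equinox trout", the head is "trout" (specifically "village equinox trout") and the modifier is "harvest".
Within "village equinox trout", the head is "trout" (specifically "equinox trout") and the modifier is "village".
Within "equinox trout", the head is "trout" and the modifier is "equinox".
Within "carp autumn herder", the head is "herder" (specifically "autumn herder") and the modifier is "carp".
Within "autumn herder", the head is "herder" and the modifier is "autumn".
So the structure is [[harvest [village [equinox trout]]] [carp [autumn herder]]].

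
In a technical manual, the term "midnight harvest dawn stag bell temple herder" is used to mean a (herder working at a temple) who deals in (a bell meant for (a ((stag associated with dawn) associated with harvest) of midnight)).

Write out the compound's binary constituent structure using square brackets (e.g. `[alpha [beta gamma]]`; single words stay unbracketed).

[[[midnight [harvest [dawn stag]]] bell] [temple herder]]

The outermost head in the paraphrase is "herder" (specifically "temple herder"), modified by "midnight harvest dawn stag bell".
Within "midnight harvest dawn stag bell", the head is "bell" and the modifier is "midnight harvest dawn stag".
Within "midnight harvest dawn stag", the head is "stag" (specifically "harvest dawn stag") and the modifier is "midnight".
Within "harvest dawn stag", the head is "stag" (specifically "dawn stag") and the modifier is "harvest".
Within "dawn stag", the head is "stag" and the modifier is "dawn".
Within "temple herder", the head is "herder" and the modifier is "temple".
So the structure is [[[midnight [harvest [dawn stag]]] bell] [temple herder]].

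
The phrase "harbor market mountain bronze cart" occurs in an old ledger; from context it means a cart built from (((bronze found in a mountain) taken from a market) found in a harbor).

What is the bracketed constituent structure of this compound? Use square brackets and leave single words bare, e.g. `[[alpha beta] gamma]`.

Whole compound: head "cart", modifier "harbor market mountain bronze".
"harbor market mountain bronze" → head "bronze" (specifically "market mountain bronze"), modifier "harbor".
"market mountain bronze" → head "bronze" (specifically "mountain bronze"), modifier "market".
"mountain bronze" → head "bronze", modifier "mountain".
Assembled: [[harbor [market [mountain bronze]]] cart].

[[harbor [market [mountain bronze]]] cart]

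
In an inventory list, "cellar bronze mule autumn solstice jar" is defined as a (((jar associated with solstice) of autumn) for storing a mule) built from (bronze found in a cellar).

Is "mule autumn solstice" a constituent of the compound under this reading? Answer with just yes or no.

no

The top-level split is [cellar bronze] [mule autumn solstice jar]; the full structure is [[cellar bronze] [mule [autumn [solstice jar]]]].
"mule autumn solstice" straddles a constituent boundary, so it is not a single unit.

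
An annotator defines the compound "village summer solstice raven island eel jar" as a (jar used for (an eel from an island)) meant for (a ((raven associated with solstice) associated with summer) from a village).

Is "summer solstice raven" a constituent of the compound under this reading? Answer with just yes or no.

The paraphrase groups the words so that "summer solstice raven" is one unit: it corresponds to a single parenthesized sub-phrase.
The full structure is [[village [summer [solstice raven]]] [[island eel] jar]], in which [summer solstice raven] is a constituent.

yes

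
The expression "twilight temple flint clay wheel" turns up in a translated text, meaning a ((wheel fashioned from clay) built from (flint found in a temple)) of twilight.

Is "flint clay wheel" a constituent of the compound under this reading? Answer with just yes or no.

The top-level split is [twilight] [temple flint clay wheel]; the full structure is [twilight [[temple flint] [clay wheel]]].
"flint clay wheel" straddles a constituent boundary, so it is not a single unit.

no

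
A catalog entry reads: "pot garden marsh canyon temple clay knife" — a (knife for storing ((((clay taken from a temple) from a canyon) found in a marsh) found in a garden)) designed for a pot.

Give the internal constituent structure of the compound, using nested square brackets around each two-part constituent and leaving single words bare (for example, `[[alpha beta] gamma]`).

Whole compound: head "knife" (specifically "garden marsh canyon temple clay knife"), modifier "pot".
"garden marsh canyon temple clay knife" → head "knife", modifier "garden marsh canyon temple clay".
"garden marsh canyon temple clay" → head "clay" (specifically "marsh canyon temple clay"), modifier "garden".
"marsh canyon temple clay" → head "clay" (specifically "canyon temple clay"), modifier "marsh".
"canyon temple clay" → head "clay" (specifically "temple clay"), modifier "canyon".
"temple clay" → head "clay", modifier "temple".
Putting it together: [pot [[garden [marsh [canyon [temple clay]]]] knife]].

[pot [[garden [marsh [canyon [temple clay]]]] knife]]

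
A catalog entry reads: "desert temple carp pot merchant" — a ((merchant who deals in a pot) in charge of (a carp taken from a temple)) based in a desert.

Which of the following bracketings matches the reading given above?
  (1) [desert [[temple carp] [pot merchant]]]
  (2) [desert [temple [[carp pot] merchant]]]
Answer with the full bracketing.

[desert [[temple carp] [pot merchant]]]

The paraphrase's head is the "merchant" part ("temple carp pot merchant"); its modifier is "desert".
That top-level split, carried through the inner groups, gives [desert [[temple carp] [pot merchant]]].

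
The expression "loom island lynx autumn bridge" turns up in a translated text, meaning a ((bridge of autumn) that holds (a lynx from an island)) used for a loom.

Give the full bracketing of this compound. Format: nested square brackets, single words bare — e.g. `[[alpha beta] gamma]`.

[loom [[island lynx] [autumn bridge]]]

Overall it is a kind of bridge (specifically "island lynx autumn bridge"); the modifier is "loom".
Within "island lynx autumn bridge", the head is "bridge" (specifically "autumn bridge") and the modifier is "island lynx".
Within "island lynx", the head is "lynx" and the modifier is "island".
Within "autumn bridge", the head is "bridge" and the modifier is "autumn".
Assembled: [loom [[island lynx] [autumn bridge]]].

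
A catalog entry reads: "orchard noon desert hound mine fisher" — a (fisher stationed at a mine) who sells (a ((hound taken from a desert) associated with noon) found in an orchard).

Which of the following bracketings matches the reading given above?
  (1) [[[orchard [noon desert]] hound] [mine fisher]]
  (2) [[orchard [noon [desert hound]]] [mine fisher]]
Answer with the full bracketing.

The paraphrase's head is the "fisher" part ("mine fisher"); its modifier is "orchard noon desert hound".
That top-level split, carried through the inner groups, gives [[orchard [noon [desert hound]]] [mine fisher]].

[[orchard [noon [desert hound]]] [mine fisher]]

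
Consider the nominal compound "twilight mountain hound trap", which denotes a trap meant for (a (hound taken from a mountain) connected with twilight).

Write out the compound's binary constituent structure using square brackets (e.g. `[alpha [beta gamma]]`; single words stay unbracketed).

The outermost head in the paraphrase is "trap", modified by "twilight mountain hound".
Within "twilight mountain hound", the head is "hound" (specifically "mountain hound") and the modifier is "twilight".
Within "mountain hound", the head is "hound" and the modifier is "mountain".
So the structure is [[twilight [mountain hound]] trap].

[[twilight [mountain hound]] trap]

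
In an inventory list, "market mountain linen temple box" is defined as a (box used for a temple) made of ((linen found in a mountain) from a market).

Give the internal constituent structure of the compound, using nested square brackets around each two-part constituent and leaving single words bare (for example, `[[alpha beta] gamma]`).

[[market [mountain linen]] [temple box]]

Whole compound: head "box" (specifically "temple box"), modifier "market mountain linen".
Within "market mountain linen", the head is "linen" (specifically "mountain linen") and the modifier is "market".
Within "mountain linen", the head is "linen" and the modifier is "mountain".
Within "temple box", the head is "box" and the modifier is "temple".
Assembled: [[market [mountain linen]] [temple box]].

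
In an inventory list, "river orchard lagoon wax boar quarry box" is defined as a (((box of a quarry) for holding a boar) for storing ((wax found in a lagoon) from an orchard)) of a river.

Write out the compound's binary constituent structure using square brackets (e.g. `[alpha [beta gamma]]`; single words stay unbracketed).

[river [[orchard [lagoon wax]] [boar [quarry box]]]]

The outermost head in the paraphrase is "box" (specifically "orchard lagoon wax boar quarry box"), modified by "river".
Within "orchard lagoon wax boar quarry box", the head is "box" (specifically "boar quarry box") and the modifier is "orchard lagoon wax".
Within "orchard lagoon wax", the head is "wax" (specifically "lagoon wax") and the modifier is "orchard".
Within "lagoon wax", the head is "wax" and the modifier is "lagoon".
Within "boar quarry box", the head is "box" (specifically "quarry box") and the modifier is "boar".
Within "quarry box", the head is "box" and the modifier is "quarry".
Assembled: [river [[orchard [lagoon wax]] [boar [quarry box]]]].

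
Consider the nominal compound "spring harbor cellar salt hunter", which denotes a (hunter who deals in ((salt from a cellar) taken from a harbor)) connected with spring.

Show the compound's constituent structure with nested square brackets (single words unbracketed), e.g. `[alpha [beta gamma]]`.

Overall it is a kind of hunter (specifically "harbor cellar salt hunter"); the modifier is "spring".
Within "harbor cellar salt hunter", the head is "hunter" and the modifier is "harbor cellar salt".
Within "harbor cellar salt", the head is "salt" (specifically "cellar salt") and the modifier is "harbor".
Within "cellar salt", the head is "salt" and the modifier is "cellar".
Putting it together: [spring [[harbor [cellar salt]] hunter]].

[spring [[harbor [cellar salt]] hunter]]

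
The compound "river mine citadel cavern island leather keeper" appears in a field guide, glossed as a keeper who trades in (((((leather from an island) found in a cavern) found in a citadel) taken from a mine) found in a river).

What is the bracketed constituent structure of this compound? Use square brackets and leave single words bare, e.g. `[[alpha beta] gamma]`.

[[river [mine [citadel [cavern [island leather]]]]] keeper]

Overall it is a kind of keeper; the modifier is "river mine citadel cavern island leather".
Within "river mine citadel cavern island leather", the head is "leather" (specifically "mine citadel cavern island leather") and the modifier is "river".
Within "mine citadel cavern island leather", the head is "leather" (specifically "citadel cavern island leather") and the modifier is "mine".
Within "citadel cavern island leather", the head is "leather" (specifically "cavern island leather") and the modifier is "citadel".
Within "cavern island leather", the head is "leather" (specifically "island leather") and the modifier is "cavern".
Within "island leather", the head is "leather" and the modifier is "island".
So the structure is [[river [mine [citadel [cavern [island leather]]]]] keeper].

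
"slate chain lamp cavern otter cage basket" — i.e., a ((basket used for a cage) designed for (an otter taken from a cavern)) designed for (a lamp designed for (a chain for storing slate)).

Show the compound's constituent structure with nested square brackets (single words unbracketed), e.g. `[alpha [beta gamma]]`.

[[[slate chain] lamp] [[cavern otter] [cage basket]]]

At the top level: head "basket" (specifically "cavern otter cage basket"); modifier "slate chain lamp".
Within "slate chain lamp", the head is "lamp" and the modifier is "slate chain".
Within "slate chain", the head is "chain" and the modifier is "slate".
Within "cavern otter cage basket", the head is "basket" (specifically "cage basket") and the modifier is "cavern otter".
Within "cavern otter", the head is "otter" and the modifier is "cavern".
Within "cage basket", the head is "basket" and the modifier is "cage".
Assembled: [[[slate chain] lamp] [[cavern otter] [cage basket]]].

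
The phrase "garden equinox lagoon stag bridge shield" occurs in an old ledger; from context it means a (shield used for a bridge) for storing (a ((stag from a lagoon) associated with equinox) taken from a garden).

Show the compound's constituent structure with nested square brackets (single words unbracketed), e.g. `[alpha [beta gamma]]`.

The outermost head in the paraphrase is "shield" (specifically "bridge shield"), modified by "garden equinox lagoon stag".
"garden equinox lagoon stag" → head "stag" (specifically "equinox lagoon stag"), modifier "garden".
"equinox lagoon stag" → head "stag" (specifically "lagoon stag"), modifier "equinox".
"lagoon stag" → head "stag", modifier "lagoon".
"bridge shield" → head "shield", modifier "bridge".
Assembled: [[garden [equinox [lagoon stag]]] [bridge shield]].

[[garden [equinox [lagoon stag]]] [bridge shield]]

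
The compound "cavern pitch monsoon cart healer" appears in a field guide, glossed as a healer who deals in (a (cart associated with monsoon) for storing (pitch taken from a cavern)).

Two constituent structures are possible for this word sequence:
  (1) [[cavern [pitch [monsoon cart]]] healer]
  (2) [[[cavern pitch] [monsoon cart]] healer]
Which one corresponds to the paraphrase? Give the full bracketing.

[[[cavern pitch] [monsoon cart]] healer]

The paraphrase's head is the "healer" part ("healer"); its modifier is "cavern pitch monsoon cart".
That top-level split, carried through the inner groups, gives [[[cavern pitch] [monsoon cart]] healer].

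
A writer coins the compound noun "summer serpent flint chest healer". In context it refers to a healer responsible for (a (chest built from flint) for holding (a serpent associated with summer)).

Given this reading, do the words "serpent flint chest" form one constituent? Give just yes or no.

The top-level split is [summer serpent flint chest] [healer]; the full structure is [[[summer serpent] [flint chest]] healer].
"serpent flint chest" straddles a constituent boundary, so it is not a single unit.

no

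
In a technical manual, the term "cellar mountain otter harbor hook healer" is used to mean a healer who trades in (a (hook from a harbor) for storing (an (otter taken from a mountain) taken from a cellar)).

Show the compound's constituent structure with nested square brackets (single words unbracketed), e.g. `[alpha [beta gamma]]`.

[[[cellar [mountain otter]] [harbor hook]] healer]

Whole compound: head "healer", modifier "cellar mountain otter harbor hook".
Within "cellar mountain otter harbor hook", the head is "hook" (specifically "harbor hook") and the modifier is "cellar mountain otter".
Within "cellar mountain otter", the head is "otter" (specifically "mountain otter") and the modifier is "cellar".
Within "mountain otter", the head is "otter" and the modifier is "mountain".
Within "harbor hook", the head is "hook" and the modifier is "harbor".
Putting it together: [[[cellar [mountain otter]] [harbor hook]] healer].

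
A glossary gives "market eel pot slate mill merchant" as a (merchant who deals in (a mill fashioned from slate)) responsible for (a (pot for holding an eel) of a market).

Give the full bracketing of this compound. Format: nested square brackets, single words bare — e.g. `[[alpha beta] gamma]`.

[[market [eel pot]] [[slate mill] merchant]]

At the top level: head "merchant" (specifically "slate mill merchant"); modifier "market eel pot".
"market eel pot" → head "pot" (specifically "eel pot"), modifier "market".
"eel pot" → head "pot", modifier "eel".
"slate mill merchant" → head "merchant", modifier "slate mill".
"slate mill" → head "mill", modifier "slate".
Assembled: [[market [eel pot]] [[slate mill] merchant]].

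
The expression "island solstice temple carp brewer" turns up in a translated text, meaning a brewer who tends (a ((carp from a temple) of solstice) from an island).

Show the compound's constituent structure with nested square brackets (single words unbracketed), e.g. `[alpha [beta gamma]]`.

[[island [solstice [temple carp]]] brewer]

At the top level: head "brewer"; modifier "island solstice temple carp".
Inside "island solstice temple carp": head "carp" (specifically "solstice temple carp"), modifier "island".
Inside "solstice temple carp": head "carp" (specifically "temple carp"), modifier "solstice".
Inside "temple carp": head "carp", modifier "temple".
So the structure is [[island [solstice [temple carp]]] brewer].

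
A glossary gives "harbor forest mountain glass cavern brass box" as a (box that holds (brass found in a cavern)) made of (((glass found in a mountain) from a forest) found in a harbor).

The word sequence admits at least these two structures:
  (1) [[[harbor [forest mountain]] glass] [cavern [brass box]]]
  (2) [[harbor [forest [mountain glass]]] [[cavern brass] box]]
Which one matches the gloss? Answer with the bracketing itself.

The paraphrase's head is the "box" part ("cavern brass box"); its modifier is "harbor forest mountain glass".
That top-level split, carried through the inner groups, gives [[harbor [forest [mountain glass]]] [[cavern brass] box]].

[[harbor [forest [mountain glass]]] [[cavern brass] box]]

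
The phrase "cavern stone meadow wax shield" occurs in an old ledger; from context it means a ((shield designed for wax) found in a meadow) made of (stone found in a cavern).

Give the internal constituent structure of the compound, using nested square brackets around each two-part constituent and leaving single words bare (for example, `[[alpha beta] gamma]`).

[[cavern stone] [meadow [wax shield]]]

Whole compound: head "shield" (specifically "meadow wax shield"), modifier "cavern stone".
"cavern stone" → head "stone", modifier "cavern".
"meadow wax shield" → head "shield" (specifically "wax shield"), modifier "meadow".
"wax shield" → head "shield", modifier "wax".
Assembled: [[cavern stone] [meadow [wax shield]]].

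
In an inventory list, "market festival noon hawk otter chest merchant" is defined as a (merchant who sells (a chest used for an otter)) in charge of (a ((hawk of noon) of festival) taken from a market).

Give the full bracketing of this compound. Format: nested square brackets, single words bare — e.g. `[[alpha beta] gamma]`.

[[market [festival [noon hawk]]] [[otter chest] merchant]]

The outermost head in the paraphrase is "merchant" (specifically "otter chest merchant"), modified by "market festival noon hawk".
"market festival noon hawk" → head "hawk" (specifically "festival noon hawk"), modifier "market".
"festival noon hawk" → head "hawk" (specifically "noon hawk"), modifier "festival".
"noon hawk" → head "hawk", modifier "noon".
"otter chest merchant" → head "merchant", modifier "otter chest".
"otter chest" → head "chest", modifier "otter".
Assembled: [[market [festival [noon hawk]]] [[otter chest] merchant]].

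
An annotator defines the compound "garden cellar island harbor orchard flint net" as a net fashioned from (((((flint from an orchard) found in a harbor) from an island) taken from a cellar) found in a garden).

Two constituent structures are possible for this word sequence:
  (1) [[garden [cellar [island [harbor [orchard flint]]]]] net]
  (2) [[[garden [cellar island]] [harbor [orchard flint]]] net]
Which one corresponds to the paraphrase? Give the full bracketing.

[[garden [cellar [island [harbor [orchard flint]]]]] net]

The paraphrase's head is the "net" part ("net"); its modifier is "garden cellar island harbor orchard flint".
That top-level split, carried through the inner groups, gives [[garden [cellar [island [harbor [orchard flint]]]]] net].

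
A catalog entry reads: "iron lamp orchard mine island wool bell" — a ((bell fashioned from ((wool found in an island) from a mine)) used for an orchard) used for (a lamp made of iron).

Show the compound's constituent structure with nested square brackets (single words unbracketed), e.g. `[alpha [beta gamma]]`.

At the top level: head "bell" (specifically "orchard mine island wool bell"); modifier "iron lamp".
"iron lamp" → head "lamp", modifier "iron".
"orchard mine island wool bell" → head "bell" (specifically "mine island wool bell"), modifier "orchard".
"mine island wool bell" → head "bell", modifier "mine island wool".
"mine island wool" → head "wool" (specifically "island wool"), modifier "mine".
"island wool" → head "wool", modifier "island".
Assembled: [[iron lamp] [orchard [[mine [island wool]] bell]]].

[[iron lamp] [orchard [[mine [island wool]] bell]]]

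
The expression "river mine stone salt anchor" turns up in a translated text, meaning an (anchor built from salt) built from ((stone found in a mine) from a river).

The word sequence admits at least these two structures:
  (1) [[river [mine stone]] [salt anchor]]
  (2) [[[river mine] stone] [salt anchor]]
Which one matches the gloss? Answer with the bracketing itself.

The paraphrase's head is the "anchor" part ("salt anchor"); its modifier is "river mine stone".
That top-level split, carried through the inner groups, gives [[river [mine stone]] [salt anchor]].

[[river [mine stone]] [salt anchor]]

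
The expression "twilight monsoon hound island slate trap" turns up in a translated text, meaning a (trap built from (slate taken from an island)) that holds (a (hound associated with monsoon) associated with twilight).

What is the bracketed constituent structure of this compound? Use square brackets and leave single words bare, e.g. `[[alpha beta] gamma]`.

[[twilight [monsoon hound]] [[island slate] trap]]

The outermost head in the paraphrase is "trap" (specifically "island slate trap"), modified by "twilight monsoon hound".
"twilight monsoon hound" → head "hound" (specifically "monsoon hound"), modifier "twilight".
"monsoon hound" → head "hound", modifier "monsoon".
"island slate trap" → head "trap", modifier "island slate".
"island slate" → head "slate", modifier "island".
Putting it together: [[twilight [monsoon hound]] [[island slate] trap]].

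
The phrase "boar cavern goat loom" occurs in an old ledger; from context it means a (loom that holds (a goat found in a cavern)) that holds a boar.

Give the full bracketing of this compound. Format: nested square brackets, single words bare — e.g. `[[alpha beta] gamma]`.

The outermost head in the paraphrase is "loom" (specifically "cavern goat loom"), modified by "boar".
Within "cavern goat loom", the head is "loom" and the modifier is "cavern goat".
Within "cavern goat", the head is "goat" and the modifier is "cavern".
Assembled: [boar [[cavern goat] loom]].

[boar [[cavern goat] loom]]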